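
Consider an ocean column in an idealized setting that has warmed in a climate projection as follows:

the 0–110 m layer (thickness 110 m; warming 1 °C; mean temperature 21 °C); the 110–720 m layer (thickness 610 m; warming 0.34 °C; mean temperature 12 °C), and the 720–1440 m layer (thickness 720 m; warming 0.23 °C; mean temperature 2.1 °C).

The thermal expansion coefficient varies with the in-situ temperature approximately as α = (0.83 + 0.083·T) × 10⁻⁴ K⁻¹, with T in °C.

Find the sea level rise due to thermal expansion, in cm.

8.3 cm

Layer 1: α = (0.83 + 0.083×21)×10⁻⁴ = 2.573×10⁻⁴ K⁻¹
Layer 2: α = (0.83 + 0.083×12)×10⁻⁴ = 1.826×10⁻⁴ K⁻¹
Layer 3: α = (0.83 + 0.083×2.1)×10⁻⁴ = 1.0043×10⁻⁴ K⁻¹
0–110 m: 2.573×10⁻⁴ × 110 × 1 = 0.028303 m
610 × 1.826×10⁻⁴ × 0.34 = 0.03787124 m
720–1440 m: 720 × 0.23 × 1.0043×10⁻⁴ = 0.016631208 m
Δh = 0.028303 + 0.03787124 + 0.016631208 = 0.082805448 m ≈ 8.3 cm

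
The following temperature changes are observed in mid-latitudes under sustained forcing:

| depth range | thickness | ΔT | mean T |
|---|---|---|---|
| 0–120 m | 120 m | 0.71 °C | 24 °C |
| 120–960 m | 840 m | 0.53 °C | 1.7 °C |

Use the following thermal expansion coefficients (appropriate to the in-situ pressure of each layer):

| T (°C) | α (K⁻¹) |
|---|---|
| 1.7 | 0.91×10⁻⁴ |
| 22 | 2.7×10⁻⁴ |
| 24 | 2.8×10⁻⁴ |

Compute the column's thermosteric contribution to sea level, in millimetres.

64 mm

Layer 1 at 24 °C → α = 2.8×10⁻⁴ K⁻¹
Layer 2 at 1.7 °C → α = 0.91×10⁻⁴ K⁻¹
0–120 m: 2.8×10⁻⁴ × 120 × 0.71 = 0.023856 m
840 × 0.53 × 0.91×10⁻⁴ = 0.0405132 m
Δh = 0.023856 + 0.0405132 = 0.0643692 m ≈ 64 mm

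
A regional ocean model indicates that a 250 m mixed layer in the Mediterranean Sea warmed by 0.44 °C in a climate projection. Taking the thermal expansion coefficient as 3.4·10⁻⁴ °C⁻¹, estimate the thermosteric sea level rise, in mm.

about 37.4 mm

Δh = αΔT·H = 3.4×10⁻⁴ × 0.44 × 250 = 0.03740 m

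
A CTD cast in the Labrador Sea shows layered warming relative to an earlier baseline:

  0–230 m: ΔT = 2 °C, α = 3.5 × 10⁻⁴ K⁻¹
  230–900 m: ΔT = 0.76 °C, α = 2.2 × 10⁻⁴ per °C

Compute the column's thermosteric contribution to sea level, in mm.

270 mm of thermosteric rise

0–230 m: 2 × 230 × 3.5×10⁻⁴ = 0.16100 m
230–900 m: 0.76 × 2.2×10⁻⁴ × 670 = 0.112024 m
Δh = 0.16100 + 0.112024 = 0.273024 m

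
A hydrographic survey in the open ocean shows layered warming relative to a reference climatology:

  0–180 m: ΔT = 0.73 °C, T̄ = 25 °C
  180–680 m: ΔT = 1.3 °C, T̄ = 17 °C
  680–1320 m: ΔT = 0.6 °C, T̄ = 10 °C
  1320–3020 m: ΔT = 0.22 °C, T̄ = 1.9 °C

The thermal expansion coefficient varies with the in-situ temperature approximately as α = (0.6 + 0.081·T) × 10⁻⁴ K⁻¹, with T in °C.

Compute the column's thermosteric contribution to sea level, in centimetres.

Layer 1: α = (0.6 + 0.081×25)×10⁻⁴ = 2.625×10⁻⁴ K⁻¹
Layer 2: α = (0.6 + 0.081×17)×10⁻⁴ = 1.977×10⁻⁴ K⁻¹
Layer 3: α = (0.6 + 0.081×10)×10⁻⁴ = 1.41×10⁻⁴ K⁻¹
Layer 4: α = (0.6 + 0.081×1.9)×10⁻⁴ = 0.7539×10⁻⁴ K⁻¹
Layer 1: 180 × 0.73 × 2.625×10⁻⁴ = 0.0344925 m
180–680 m: 500 × 1.3 × 1.977×10⁻⁴ = 0.128505 m
680–1320 m: 0.6 × 640 × 1.41×10⁻⁴ = 0.054144 m
0.7539×10⁻⁴ × 0.22 × 1700 = 0.02819586 m
Δh = 0.0344925 + 0.128505 + 0.054144 + 0.02819586 = 0.24533736 m

24.5 cm of thermosteric rise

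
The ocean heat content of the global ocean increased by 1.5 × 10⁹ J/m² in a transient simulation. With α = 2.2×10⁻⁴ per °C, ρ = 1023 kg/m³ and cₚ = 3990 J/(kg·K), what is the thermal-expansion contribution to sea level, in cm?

Δh = αQ/(ρcₚ) = 2.2×10⁻⁴ × 1.5×10⁹ / (1023 × 3990) ≈ 0.080847 m

8.08 cm of thermosteric rise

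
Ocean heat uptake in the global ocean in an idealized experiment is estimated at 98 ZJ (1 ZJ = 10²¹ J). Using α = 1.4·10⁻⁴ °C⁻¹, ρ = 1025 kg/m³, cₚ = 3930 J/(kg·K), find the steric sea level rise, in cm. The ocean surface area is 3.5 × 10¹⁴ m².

Δh = 0.973 cm

Per unit area: Q = 98×10²¹ / (3.5×10¹⁴) = 2.8×10⁸ J/m²
Δh = αQ/(ρcₚ) = 1.4×10⁻⁴ × 2.8×10⁸ / (1025 × 3930) ≈ 0.0097313 m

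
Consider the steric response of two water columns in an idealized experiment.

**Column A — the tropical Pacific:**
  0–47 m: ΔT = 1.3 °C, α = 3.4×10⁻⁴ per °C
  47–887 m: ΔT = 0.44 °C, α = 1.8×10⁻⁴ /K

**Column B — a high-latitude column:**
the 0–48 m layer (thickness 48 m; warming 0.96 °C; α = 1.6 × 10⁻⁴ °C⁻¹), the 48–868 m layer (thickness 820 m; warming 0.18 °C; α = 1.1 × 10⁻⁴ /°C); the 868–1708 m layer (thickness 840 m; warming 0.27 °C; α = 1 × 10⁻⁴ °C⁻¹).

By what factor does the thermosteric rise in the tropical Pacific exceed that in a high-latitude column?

A Layer 1: 1.3 × 3.4×10⁻⁴ × 47 = 0.020774 m
A 840 × 1.8×10⁻⁴ × 0.44 = 0.066528 m
A total: 0.087302 m
B 48 × 1.6×10⁻⁴ × 0.96 = 0.0073728 m
B 48–868 m: 1.1×10⁻⁴ × 0.18 × 820 = 0.016236 m
B 1×10⁻⁴ × 840 × 0.27 = 0.02268 m
B total: 0.0462888 m
Ratio: 0.087302 / 0.0462888 ≈ 1.886

1.89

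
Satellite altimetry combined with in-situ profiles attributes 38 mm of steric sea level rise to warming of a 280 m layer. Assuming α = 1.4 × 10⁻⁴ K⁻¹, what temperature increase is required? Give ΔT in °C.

ΔT = Δh/(αH) = 0.038 / (1.4×10⁻⁴ × 280) ≈ 0.9694 °C

ΔT ≈ 0.97 °C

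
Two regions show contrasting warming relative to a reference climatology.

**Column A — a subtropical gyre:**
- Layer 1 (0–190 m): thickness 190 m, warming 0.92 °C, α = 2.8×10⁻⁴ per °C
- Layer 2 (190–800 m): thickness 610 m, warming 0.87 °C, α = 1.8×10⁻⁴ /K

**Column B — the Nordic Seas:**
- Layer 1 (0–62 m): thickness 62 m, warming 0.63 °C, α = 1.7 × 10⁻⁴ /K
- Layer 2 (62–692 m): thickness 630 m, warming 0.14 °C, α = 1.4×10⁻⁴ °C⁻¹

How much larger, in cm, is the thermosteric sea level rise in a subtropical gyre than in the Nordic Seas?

13 cm larger

A Layer 1: 0.92 × 2.8×10⁻⁴ × 190 = 0.048944 m
A 1.8×10⁻⁴ × 0.87 × 610 = 0.095526 m
A total: 0.14447 m
B 1.7×10⁻⁴ × 62 × 0.63 = 0.0066402 m
B 0.14 × 1.4×10⁻⁴ × 630 = 0.012348 m
B total: 0.0189882 m
Difference: 0.14447 − 0.0189882 = 0.1254818 m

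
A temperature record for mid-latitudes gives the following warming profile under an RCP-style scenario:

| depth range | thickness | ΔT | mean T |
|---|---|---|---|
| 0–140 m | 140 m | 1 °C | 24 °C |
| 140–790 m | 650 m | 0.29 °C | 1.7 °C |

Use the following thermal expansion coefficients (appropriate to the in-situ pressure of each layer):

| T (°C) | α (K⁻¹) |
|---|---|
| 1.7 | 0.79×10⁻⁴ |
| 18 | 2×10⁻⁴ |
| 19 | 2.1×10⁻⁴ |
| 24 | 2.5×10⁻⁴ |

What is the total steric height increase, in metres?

0.050 m

Layer 1 at 24 °C → α = 2.5×10⁻⁴ K⁻¹
Layer 2 at 1.7 °C → α = 0.79×10⁻⁴ K⁻¹
0–140 m: 140 × 2.5×10⁻⁴ × 1 = 0.03500 m
0.79×10⁻⁴ × 650 × 0.29 = 0.0148915 m
Δh = 0.03500 + 0.0148915 = 0.0498915 m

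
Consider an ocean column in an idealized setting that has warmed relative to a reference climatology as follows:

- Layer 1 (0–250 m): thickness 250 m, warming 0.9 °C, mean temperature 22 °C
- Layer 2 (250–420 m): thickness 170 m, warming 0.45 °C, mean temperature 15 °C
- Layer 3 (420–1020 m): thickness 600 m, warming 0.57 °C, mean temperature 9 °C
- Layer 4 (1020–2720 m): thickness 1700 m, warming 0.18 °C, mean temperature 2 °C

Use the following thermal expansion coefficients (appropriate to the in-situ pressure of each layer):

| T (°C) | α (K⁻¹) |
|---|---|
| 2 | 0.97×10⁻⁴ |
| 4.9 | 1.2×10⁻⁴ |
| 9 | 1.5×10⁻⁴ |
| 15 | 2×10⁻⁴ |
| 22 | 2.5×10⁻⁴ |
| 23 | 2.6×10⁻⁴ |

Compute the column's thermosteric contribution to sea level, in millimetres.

Layer 1 at 22 °C → α = 2.5×10⁻⁴ K⁻¹
Layer 2 at 15 °C → α = 2×10⁻⁴ K⁻¹
Layer 3 at 9 °C → α = 1.5×10⁻⁴ K⁻¹
Layer 4 at 2 °C → α = 0.97×10⁻⁴ K⁻¹
0–250 m: 0.9 × 250 × 2.5×10⁻⁴ = 0.05625 m
250–420 m: 170 × 2×10⁻⁴ × 0.45 = 0.01530 m
1.5×10⁻⁴ × 600 × 0.57 = 0.05130 m
Layer 4: 0.18 × 0.97×10⁻⁴ × 1700 = 0.029682 m
Δh = 0.05625 + 0.01530 + 0.05130 + 0.029682 = 0.152532 m

150 mm of thermosteric rise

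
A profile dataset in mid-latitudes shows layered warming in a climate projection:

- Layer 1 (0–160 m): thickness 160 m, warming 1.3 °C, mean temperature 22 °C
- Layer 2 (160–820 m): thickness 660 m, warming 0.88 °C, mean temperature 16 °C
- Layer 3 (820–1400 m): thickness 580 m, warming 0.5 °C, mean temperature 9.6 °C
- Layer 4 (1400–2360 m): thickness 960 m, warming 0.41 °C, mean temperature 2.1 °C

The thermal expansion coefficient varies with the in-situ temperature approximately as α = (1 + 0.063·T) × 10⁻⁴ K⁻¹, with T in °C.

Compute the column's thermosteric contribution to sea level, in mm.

Δh = 260 mm

Layer 1: α = (1 + 0.063×22)×10⁻⁴ = 2.386×10⁻⁴ K⁻¹
Layer 2: α = (1 + 0.063×16)×10⁻⁴ = 2.008×10⁻⁴ K⁻¹
Layer 3: α = (1 + 0.063×9.6)×10⁻⁴ = 1.6048×10⁻⁴ K⁻¹
Layer 4: α = (1 + 0.063×2.1)×10⁻⁴ = 1.1323×10⁻⁴ K⁻¹
1.3 × 2.386×10⁻⁴ × 160 = 0.0496288 m
Layer 2: 2.008×10⁻⁴ × 660 × 0.88 = 0.11662464 m
Layer 3: 0.5 × 1.6048×10⁻⁴ × 580 = 0.0465392 m
Layer 4: 1.1323×10⁻⁴ × 960 × 0.41 = 0.044567328 m
Δh = 0.0496288 + 0.11662464 + 0.0465392 + 0.044567328 = 0.257359968 m ≈ 260 mm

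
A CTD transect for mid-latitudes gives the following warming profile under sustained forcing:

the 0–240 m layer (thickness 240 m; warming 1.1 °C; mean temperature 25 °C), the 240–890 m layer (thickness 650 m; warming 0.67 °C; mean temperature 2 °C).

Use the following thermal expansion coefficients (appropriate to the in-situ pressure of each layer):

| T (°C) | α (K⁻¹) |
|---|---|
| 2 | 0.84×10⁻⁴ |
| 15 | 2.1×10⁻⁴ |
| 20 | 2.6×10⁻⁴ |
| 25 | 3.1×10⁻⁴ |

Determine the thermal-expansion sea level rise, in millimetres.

Layer 1 at 25 °C → α = 3.1×10⁻⁴ K⁻¹
Layer 2 at 2 °C → α = 0.84×10⁻⁴ K⁻¹
1.1 × 3.1×10⁻⁴ × 240 = 0.08184 m
240–890 m: 0.84×10⁻⁴ × 0.67 × 650 = 0.036582 m
Δh = 0.08184 + 0.036582 = 0.118422 m ≈ 118 mm

118 mm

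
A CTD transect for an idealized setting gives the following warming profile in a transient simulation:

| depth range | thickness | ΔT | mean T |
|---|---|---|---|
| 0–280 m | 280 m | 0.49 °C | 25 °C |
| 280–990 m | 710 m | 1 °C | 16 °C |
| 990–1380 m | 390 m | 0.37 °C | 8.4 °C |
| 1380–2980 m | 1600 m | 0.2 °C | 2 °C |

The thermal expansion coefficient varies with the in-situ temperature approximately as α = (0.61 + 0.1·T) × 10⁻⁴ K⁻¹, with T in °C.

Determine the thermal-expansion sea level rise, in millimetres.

Layer 1: α = (0.61 + 0.1×25)×10⁻⁴ = 3.11×10⁻⁴ K⁻¹
Layer 2: α = (0.61 + 0.1×16)×10⁻⁴ = 2.21×10⁻⁴ K⁻¹
Layer 3: α = (0.61 + 0.1×8.4)×10⁻⁴ = 1.45×10⁻⁴ K⁻¹
Layer 4: α = (0.61 + 0.1×2)×10⁻⁴ = 0.81×10⁻⁴ K⁻¹
0–280 m: 280 × 3.11×10⁻⁴ × 0.49 = 0.0426692 m
Layer 2: 710 × 2.21×10⁻⁴ × 1 = 0.15691 m
390 × 0.37 × 1.45×10⁻⁴ = 0.0209235 m
0.81×10⁻⁴ × 1600 × 0.2 = 0.02592 m
Δh = 0.0426692 + 0.15691 + 0.0209235 + 0.02592 = 0.2464227 m

about 246 mm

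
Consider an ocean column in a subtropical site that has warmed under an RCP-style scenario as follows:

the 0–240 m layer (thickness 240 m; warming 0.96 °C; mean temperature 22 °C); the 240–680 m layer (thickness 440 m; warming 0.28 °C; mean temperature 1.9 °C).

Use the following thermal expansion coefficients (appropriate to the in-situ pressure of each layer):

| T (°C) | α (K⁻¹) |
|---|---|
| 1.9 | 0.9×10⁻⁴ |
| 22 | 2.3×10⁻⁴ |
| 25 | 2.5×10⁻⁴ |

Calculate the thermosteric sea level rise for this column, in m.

Layer 1 at 22 °C → α = 2.3×10⁻⁴ K⁻¹
Layer 2 at 1.9 °C → α = 0.9×10⁻⁴ K⁻¹
Layer 1: 0.96 × 240 × 2.3×10⁻⁴ = 0.052992 m
Layer 2: 0.9×10⁻⁴ × 440 × 0.28 = 0.011088 m
Δh = 0.052992 + 0.011088 = 0.06408 m

Δh ≈ 0.0641 m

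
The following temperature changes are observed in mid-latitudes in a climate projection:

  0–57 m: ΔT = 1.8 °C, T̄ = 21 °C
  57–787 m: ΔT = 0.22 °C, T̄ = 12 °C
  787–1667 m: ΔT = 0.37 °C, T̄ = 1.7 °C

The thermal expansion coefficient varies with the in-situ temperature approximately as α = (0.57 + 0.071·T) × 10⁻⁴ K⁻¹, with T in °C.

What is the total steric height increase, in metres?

Layer 1: α = (0.57 + 0.071×21)×10⁻⁴ = 2.061×10⁻⁴ K⁻¹
Layer 2: α = (0.57 + 0.071×12)×10⁻⁴ = 1.422×10⁻⁴ K⁻¹
Layer 3: α = (0.57 + 0.071×1.7)×10⁻⁴ = 0.6907×10⁻⁴ K⁻¹
2.061×10⁻⁴ × 1.8 × 57 = 0.02114586 m
Layer 2: 730 × 0.22 × 1.422×10⁻⁴ = 0.02283732 m
787–1667 m: 0.37 × 0.6907×10⁻⁴ × 880 = 0.022489192 m
Δh = 0.02114586 + 0.02283732 + 0.022489192 = 0.066472372 m ≈ 0.0665 m

0.0665 m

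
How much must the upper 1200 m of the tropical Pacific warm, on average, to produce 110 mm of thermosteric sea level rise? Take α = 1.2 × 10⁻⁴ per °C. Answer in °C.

ΔT = Δh/(αH) = 0.11 / (1.2×10⁻⁴ × 1200) ≈ 0.7639 °C

0.764 °C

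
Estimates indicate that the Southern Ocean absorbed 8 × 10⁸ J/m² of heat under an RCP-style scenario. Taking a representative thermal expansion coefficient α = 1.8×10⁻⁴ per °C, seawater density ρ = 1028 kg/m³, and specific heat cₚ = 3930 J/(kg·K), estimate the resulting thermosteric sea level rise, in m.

Δh = αQ/(ρcₚ) = 1.8×10⁻⁴ × 8×10⁸ / (1028 × 3930) ≈ 0.035643 m

0.0356 m of thermosteric rise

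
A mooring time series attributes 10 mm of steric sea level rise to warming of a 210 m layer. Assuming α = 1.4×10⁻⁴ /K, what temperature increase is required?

ΔT ≈ 0.340 K

ΔT = Δh/(αH) = 0.01 / (1.4×10⁻⁴ × 210) ≈ 0.3401 K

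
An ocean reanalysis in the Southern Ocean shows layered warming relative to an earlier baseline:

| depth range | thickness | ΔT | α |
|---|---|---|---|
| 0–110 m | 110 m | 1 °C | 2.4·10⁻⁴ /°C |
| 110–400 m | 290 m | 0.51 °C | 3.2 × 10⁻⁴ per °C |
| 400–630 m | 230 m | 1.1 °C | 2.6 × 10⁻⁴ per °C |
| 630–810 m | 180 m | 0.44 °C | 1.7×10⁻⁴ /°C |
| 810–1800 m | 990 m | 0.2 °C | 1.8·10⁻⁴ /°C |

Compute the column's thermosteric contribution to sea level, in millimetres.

2.4×10⁻⁴ × 1 × 110 = 0.02640 m
110–400 m: 0.51 × 3.2×10⁻⁴ × 290 = 0.047328 m
1.1 × 2.6×10⁻⁴ × 230 = 0.06578 m
1.7×10⁻⁴ × 180 × 0.44 = 0.013464 m
Layer 5: 990 × 1.8×10⁻⁴ × 0.2 = 0.03564 m
Δh = 0.02640 + 0.047328 + 0.06578 + 0.013464 + 0.03564 = 0.188612 m ≈ 190 mm

190 mm of thermosteric rise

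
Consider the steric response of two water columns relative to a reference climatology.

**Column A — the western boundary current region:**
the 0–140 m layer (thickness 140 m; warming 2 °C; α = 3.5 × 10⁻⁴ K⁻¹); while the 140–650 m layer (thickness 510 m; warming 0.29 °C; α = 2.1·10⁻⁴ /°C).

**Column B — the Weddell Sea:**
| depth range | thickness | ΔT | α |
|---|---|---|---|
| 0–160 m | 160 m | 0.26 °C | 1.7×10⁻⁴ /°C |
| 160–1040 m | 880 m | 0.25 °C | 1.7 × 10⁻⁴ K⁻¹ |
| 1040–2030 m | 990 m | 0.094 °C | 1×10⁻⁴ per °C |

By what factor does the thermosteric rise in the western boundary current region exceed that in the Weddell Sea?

a factor of 2.40

A Layer 1: 2 × 140 × 3.5×10⁻⁴ = 0.09800 m
A Layer 2: 2.1×10⁻⁴ × 510 × 0.29 = 0.031059 m
A total: 0.129059 m
B Layer 1: 160 × 1.7×10⁻⁴ × 0.26 = 0.007072 m
B 160–1040 m: 880 × 0.25 × 1.7×10⁻⁴ = 0.03740 m
B 1×10⁻⁴ × 990 × 0.094 = 0.009306 m
B total: 0.053778 m
Ratio: 0.129059 / 0.053778 ≈ 2.400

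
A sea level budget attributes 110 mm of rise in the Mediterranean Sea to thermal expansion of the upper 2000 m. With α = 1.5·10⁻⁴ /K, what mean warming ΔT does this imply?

ΔT = Δh/(αH) = 0.11 / (1.5×10⁻⁴ × 2000) ≈ 0.3667 °C

about 0.367 °C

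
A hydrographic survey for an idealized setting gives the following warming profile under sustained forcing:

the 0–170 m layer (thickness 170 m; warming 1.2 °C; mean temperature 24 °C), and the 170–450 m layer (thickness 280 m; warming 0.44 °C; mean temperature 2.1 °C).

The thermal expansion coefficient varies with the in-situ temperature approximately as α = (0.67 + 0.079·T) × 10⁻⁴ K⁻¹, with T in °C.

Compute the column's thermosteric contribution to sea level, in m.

Layer 1: α = (0.67 + 0.079×24)×10⁻⁴ = 2.566×10⁻⁴ K⁻¹
Layer 2: α = (0.67 + 0.079×2.1)×10⁻⁴ = 0.8359×10⁻⁴ K⁻¹
0–170 m: 170 × 1.2 × 2.566×10⁻⁴ = 0.0523464 m
170–450 m: 280 × 0.8359×10⁻⁴ × 0.44 = 0.010298288 m
Δh = 0.0523464 + 0.010298288 = 0.062644688 m

about 0.0626 m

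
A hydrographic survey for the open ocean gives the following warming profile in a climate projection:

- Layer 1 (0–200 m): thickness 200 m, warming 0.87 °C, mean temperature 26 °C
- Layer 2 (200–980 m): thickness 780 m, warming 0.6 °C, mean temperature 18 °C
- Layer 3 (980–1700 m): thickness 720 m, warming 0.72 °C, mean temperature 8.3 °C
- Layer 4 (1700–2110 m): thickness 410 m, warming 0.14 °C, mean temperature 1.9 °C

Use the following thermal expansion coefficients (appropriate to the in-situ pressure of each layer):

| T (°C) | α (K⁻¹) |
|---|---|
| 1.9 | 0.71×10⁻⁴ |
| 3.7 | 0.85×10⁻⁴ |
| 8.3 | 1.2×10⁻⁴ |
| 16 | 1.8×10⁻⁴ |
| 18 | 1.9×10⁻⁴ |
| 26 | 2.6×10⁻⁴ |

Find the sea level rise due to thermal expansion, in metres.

about 0.200 m

Layer 1 at 26 °C → α = 2.6×10⁻⁴ K⁻¹
Layer 2 at 18 °C → α = 1.9×10⁻⁴ K⁻¹
Layer 3 at 8.3 °C → α = 1.2×10⁻⁴ K⁻¹
Layer 4 at 1.9 °C → α = 0.71×10⁻⁴ K⁻¹
Layer 1: 2.6×10⁻⁴ × 200 × 0.87 = 0.04524 m
200–980 m: 0.6 × 1.9×10⁻⁴ × 780 = 0.08892 m
0.72 × 1.2×10⁻⁴ × 720 = 0.062208 m
1700–2110 m: 0.71×10⁻⁴ × 410 × 0.14 = 0.0040754 m
Δh = 0.04524 + 0.08892 + 0.062208 + 0.0040754 = 0.2004434 m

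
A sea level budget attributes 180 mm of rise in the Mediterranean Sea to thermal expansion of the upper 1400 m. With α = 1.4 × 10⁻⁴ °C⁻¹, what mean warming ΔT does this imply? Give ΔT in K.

0.918 K

ΔT = Δh/(αH) = 0.18 / (1.4×10⁻⁴ × 1400) ≈ 0.9184 K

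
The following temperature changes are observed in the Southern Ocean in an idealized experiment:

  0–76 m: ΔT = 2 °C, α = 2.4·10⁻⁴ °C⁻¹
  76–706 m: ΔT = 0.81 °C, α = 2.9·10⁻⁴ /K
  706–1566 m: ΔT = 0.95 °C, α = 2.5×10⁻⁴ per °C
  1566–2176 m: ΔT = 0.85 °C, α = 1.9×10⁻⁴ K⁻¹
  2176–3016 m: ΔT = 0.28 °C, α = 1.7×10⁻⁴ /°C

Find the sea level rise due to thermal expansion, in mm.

530 mm

Layer 1: 2.4×10⁻⁴ × 76 × 2 = 0.03648 m
Layer 2: 0.81 × 630 × 2.9×10⁻⁴ = 0.147987 m
Layer 3: 0.95 × 860 × 2.5×10⁻⁴ = 0.20425 m
1.9×10⁻⁴ × 610 × 0.85 = 0.098515 m
1.7×10⁻⁴ × 0.28 × 840 = 0.039984 m
Δh = 0.03648 + 0.147987 + 0.20425 + 0.098515 + 0.039984 = 0.527216 m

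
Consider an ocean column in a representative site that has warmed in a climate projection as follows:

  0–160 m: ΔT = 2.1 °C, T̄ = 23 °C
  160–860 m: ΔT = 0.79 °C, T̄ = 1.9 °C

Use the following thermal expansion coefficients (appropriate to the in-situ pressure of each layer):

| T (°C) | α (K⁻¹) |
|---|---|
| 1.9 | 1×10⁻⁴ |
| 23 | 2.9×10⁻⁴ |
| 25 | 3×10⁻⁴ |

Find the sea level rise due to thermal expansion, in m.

about 0.15 m

Layer 1 at 23 °C → α = 2.9×10⁻⁴ K⁻¹
Layer 2 at 1.9 °C → α = 1×10⁻⁴ K⁻¹
2.1 × 2.9×10⁻⁴ × 160 = 0.09744 m
160–860 m: 1×10⁻⁴ × 0.79 × 700 = 0.05530 m
Δh = 0.09744 + 0.05530 = 0.15274 m ≈ 0.15 m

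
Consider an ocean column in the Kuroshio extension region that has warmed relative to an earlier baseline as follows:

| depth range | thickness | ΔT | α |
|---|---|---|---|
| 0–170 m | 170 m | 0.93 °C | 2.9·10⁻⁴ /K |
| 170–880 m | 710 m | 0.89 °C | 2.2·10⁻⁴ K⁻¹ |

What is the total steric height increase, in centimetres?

Δh ≈ 18 cm

Layer 1: 2.9×10⁻⁴ × 0.93 × 170 = 0.045849 m
0.89 × 710 × 2.2×10⁻⁴ = 0.139018 m
Δh = 0.045849 + 0.139018 = 0.184867 m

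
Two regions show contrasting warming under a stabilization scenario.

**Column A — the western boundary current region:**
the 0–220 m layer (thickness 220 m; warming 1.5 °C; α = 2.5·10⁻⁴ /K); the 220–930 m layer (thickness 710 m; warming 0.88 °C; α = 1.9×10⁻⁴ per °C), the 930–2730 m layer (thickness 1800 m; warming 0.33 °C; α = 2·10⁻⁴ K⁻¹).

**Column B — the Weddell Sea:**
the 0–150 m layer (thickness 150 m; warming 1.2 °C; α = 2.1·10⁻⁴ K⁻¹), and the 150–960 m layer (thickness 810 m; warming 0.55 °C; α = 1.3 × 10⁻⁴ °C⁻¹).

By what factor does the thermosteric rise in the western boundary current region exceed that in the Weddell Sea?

3.34

A 1.5 × 220 × 2.5×10⁻⁴ = 0.08250 m
A Layer 2: 1.9×10⁻⁴ × 0.88 × 710 = 0.118712 m
A 930–2730 m: 0.33 × 1800 × 2×10⁻⁴ = 0.11880 m
A total: 0.320012 m
B 1.2 × 2.1×10⁻⁴ × 150 = 0.03780 m
B 150–960 m: 810 × 0.55 × 1.3×10⁻⁴ = 0.057915 m
B total: 0.095715 m
Ratio: 0.320012 / 0.095715 ≈ 3.343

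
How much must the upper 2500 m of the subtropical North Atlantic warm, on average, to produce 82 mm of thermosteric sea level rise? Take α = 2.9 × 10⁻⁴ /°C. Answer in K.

ΔT ≈ 0.113 K

ΔT = Δh/(αH) = 0.082 / (2.9×10⁻⁴ × 2500) ≈ 0.1131 K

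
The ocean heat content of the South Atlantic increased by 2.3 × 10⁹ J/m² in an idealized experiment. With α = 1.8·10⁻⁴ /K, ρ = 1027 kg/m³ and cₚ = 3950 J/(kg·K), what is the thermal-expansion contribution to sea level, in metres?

Δh = αQ/(ρcₚ) = 1.8×10⁻⁴ × 2.3×10⁹ / (1027 × 3950) ≈ 0.10205 m

Δh = 0.102 m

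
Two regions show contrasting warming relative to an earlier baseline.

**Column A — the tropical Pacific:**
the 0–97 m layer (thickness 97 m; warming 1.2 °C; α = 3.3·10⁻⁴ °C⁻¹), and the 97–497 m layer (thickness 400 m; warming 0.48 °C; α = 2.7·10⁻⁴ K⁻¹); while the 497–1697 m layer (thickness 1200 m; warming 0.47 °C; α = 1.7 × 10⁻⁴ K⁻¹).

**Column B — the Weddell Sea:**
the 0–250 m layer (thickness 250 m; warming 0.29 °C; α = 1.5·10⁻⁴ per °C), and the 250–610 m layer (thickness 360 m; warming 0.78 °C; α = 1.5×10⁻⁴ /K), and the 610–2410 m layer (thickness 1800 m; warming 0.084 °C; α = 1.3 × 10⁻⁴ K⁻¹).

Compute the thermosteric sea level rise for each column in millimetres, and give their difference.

A 0–97 m: 3.3×10⁻⁴ × 97 × 1.2 = 0.038412 m
A 400 × 0.48 × 2.7×10⁻⁴ = 0.05184 m
A 1200 × 0.47 × 1.7×10⁻⁴ = 0.09588 m
A total: 0.186132 m
B 0–250 m: 250 × 0.29 × 1.5×10⁻⁴ = 0.010875 m
B 250–610 m: 360 × 0.78 × 1.5×10⁻⁴ = 0.04212 m
B 610–2410 m: 1800 × 0.084 × 1.3×10⁻⁴ = 0.019656 m
B total: 0.072651 m
Difference: 0.186132 − 0.072651 = 0.113481 m

A: 186 mm; B: 72.7 mm; difference 113 mm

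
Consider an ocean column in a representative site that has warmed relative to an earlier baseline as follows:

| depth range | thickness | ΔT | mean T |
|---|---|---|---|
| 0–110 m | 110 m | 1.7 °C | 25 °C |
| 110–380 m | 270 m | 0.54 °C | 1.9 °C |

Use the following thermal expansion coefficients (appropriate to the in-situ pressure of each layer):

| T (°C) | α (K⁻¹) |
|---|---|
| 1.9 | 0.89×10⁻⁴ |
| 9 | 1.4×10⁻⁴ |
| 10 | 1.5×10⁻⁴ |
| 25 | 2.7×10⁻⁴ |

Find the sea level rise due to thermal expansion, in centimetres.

6.35 cm

Layer 1 at 25 °C → α = 2.7×10⁻⁴ K⁻¹
Layer 2 at 1.9 °C → α = 0.89×10⁻⁴ K⁻¹
2.7×10⁻⁴ × 110 × 1.7 = 0.05049 m
270 × 0.89×10⁻⁴ × 0.54 = 0.0129762 m
Δh = 0.05049 + 0.0129762 = 0.0634662 m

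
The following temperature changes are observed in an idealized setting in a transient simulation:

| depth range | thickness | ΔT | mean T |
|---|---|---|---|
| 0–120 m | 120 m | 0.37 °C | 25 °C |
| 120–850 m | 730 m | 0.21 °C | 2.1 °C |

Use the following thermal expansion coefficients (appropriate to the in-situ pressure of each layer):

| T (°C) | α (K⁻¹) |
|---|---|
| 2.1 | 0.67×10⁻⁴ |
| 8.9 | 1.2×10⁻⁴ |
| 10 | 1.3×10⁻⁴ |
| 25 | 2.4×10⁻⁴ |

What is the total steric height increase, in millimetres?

Layer 1 at 25 °C → α = 2.4×10⁻⁴ K⁻¹
Layer 2 at 2.1 °C → α = 0.67×10⁻⁴ K⁻¹
Layer 1: 0.37 × 2.4×10⁻⁴ × 120 = 0.010656 m
120–850 m: 0.67×10⁻⁴ × 730 × 0.21 = 0.0102711 m
Δh = 0.010656 + 0.0102711 = 0.0209271 m

20.9 mm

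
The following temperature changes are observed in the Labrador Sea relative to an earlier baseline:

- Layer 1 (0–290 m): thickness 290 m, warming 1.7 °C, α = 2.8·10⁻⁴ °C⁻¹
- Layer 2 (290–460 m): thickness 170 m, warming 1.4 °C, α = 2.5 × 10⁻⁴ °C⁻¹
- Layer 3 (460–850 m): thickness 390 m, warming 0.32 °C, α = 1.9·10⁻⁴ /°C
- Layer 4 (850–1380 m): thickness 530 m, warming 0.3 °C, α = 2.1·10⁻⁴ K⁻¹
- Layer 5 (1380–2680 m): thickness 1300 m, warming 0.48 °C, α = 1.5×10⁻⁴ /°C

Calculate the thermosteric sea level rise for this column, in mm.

350 mm of thermosteric rise

290 × 1.7 × 2.8×10⁻⁴ = 0.13804 m
Layer 2: 170 × 1.4 × 2.5×10⁻⁴ = 0.05950 m
460–850 m: 1.9×10⁻⁴ × 0.32 × 390 = 0.023712 m
0.3 × 530 × 2.1×10⁻⁴ = 0.03339 m
Layer 5: 1300 × 1.5×10⁻⁴ × 0.48 = 0.09360 m
Δh = 0.13804 + 0.05950 + 0.023712 + 0.03339 + 0.09360 = 0.348242 m ≈ 350 mm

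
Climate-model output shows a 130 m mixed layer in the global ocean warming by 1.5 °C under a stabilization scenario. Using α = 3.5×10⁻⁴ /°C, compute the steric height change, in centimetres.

Δh = αΔT·H = 3.5×10⁻⁴ × 1.5 × 130 = 0.06825 m

6.8 cm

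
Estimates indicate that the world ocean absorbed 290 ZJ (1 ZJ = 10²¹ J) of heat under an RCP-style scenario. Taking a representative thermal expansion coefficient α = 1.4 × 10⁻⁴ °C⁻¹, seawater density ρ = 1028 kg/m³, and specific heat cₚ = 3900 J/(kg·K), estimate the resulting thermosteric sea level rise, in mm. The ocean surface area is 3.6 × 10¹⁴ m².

Δh ≈ 28.1 mm

Per unit area: Q = 290×10²¹ / (3.6×10¹⁴) ≈ 8.056×10⁸ J/m²
Δh = αQ/(ρcₚ) = 1.4×10⁻⁴ × 8.056×10⁸ / (1028 × 3900) ≈ 0.028131 m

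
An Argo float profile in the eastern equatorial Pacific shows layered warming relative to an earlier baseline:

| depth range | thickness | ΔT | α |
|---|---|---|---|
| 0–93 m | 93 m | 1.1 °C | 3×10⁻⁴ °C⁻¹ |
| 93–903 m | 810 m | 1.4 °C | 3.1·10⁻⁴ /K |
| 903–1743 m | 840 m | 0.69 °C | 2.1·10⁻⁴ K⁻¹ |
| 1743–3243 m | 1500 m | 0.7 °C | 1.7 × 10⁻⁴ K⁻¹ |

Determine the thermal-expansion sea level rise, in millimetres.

Δh ≈ 680 mm

Layer 1: 1.1 × 3×10⁻⁴ × 93 = 0.03069 m
93–903 m: 1.4 × 810 × 3.1×10⁻⁴ = 0.35154 m
840 × 0.69 × 2.1×10⁻⁴ = 0.121716 m
Layer 4: 1.7×10⁻⁴ × 1500 × 0.7 = 0.17850 m
Δh = 0.03069 + 0.35154 + 0.121716 + 0.17850 = 0.682446 m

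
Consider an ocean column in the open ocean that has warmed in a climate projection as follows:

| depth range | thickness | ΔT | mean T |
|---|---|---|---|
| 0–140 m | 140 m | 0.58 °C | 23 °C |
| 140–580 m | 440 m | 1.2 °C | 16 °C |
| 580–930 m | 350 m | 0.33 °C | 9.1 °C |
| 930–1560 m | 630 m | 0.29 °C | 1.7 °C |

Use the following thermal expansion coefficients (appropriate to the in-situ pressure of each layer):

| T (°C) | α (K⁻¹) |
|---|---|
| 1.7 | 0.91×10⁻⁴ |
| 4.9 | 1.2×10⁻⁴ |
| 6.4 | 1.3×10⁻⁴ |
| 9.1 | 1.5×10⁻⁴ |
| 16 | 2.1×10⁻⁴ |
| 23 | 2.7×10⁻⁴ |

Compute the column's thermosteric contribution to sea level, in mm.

about 167 mm

Layer 1 at 23 °C → α = 2.7×10⁻⁴ K⁻¹
Layer 2 at 16 °C → α = 2.1×10⁻⁴ K⁻¹
Layer 3 at 9.1 °C → α = 1.5×10⁻⁴ K⁻¹
Layer 4 at 1.7 °C → α = 0.91×10⁻⁴ K⁻¹
0–140 m: 140 × 2.7×10⁻⁴ × 0.58 = 0.021924 m
440 × 2.1×10⁻⁴ × 1.2 = 0.11088 m
0.33 × 1.5×10⁻⁴ × 350 = 0.017325 m
Layer 4: 0.29 × 0.91×10⁻⁴ × 630 = 0.0166257 m
Δh = 0.021924 + 0.11088 + 0.017325 + 0.0166257 = 0.1667547 m ≈ 167 mm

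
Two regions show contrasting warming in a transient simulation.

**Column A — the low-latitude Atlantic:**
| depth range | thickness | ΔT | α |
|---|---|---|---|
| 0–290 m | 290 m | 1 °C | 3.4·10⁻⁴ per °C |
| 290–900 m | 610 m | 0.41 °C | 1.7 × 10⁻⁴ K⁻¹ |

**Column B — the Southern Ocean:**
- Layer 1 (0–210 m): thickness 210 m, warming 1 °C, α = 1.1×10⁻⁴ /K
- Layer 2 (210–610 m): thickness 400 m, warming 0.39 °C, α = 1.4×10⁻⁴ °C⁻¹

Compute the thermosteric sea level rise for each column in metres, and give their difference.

A: 0.14 m; B: 0.045 m; difference 0.096 m

A 1 × 290 × 3.4×10⁻⁴ = 0.09860 m
A 610 × 0.41 × 1.7×10⁻⁴ = 0.042517 m
A total: 0.141117 m
B 0–210 m: 210 × 1.1×10⁻⁴ × 1 = 0.02310 m
B 210–610 m: 0.39 × 1.4×10⁻⁴ × 400 = 0.02184 m
B total: 0.04494 m
Difference: 0.141117 − 0.04494 = 0.096177 m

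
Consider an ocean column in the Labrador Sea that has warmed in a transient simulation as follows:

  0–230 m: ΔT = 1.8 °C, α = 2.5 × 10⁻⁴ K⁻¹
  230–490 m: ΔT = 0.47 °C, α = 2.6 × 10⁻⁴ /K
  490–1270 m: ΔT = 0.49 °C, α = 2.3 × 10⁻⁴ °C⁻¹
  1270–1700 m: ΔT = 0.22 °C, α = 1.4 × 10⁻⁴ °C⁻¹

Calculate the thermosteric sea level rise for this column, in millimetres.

about 240 mm

0–230 m: 2.5×10⁻⁴ × 1.8 × 230 = 0.10350 m
230–490 m: 0.47 × 2.6×10⁻⁴ × 260 = 0.031772 m
Layer 3: 780 × 2.3×10⁻⁴ × 0.49 = 0.087906 m
1.4×10⁻⁴ × 430 × 0.22 = 0.013244 m
Δh = 0.10350 + 0.031772 + 0.087906 + 0.013244 = 0.236422 m ≈ 240 mm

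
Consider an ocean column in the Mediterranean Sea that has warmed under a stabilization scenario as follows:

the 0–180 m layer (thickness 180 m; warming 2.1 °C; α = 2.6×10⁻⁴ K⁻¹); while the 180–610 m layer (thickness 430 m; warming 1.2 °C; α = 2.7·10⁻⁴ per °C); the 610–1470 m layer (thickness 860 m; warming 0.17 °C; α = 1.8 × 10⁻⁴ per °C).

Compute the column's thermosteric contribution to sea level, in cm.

2.1 × 180 × 2.6×10⁻⁴ = 0.09828 m
Layer 2: 430 × 2.7×10⁻⁴ × 1.2 = 0.13932 m
Layer 3: 1.8×10⁻⁴ × 860 × 0.17 = 0.026316 m
Δh = 0.09828 + 0.13932 + 0.026316 = 0.263916 m

26.4 cm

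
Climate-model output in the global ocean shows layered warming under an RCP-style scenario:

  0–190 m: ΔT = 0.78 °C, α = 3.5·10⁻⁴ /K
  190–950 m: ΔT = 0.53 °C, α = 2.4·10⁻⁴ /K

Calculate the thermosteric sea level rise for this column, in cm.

about 14.9 cm

0–190 m: 0.78 × 190 × 3.5×10⁻⁴ = 0.05187 m
Layer 2: 2.4×10⁻⁴ × 0.53 × 760 = 0.096672 m
Δh = 0.05187 + 0.096672 = 0.148542 m ≈ 14.9 cm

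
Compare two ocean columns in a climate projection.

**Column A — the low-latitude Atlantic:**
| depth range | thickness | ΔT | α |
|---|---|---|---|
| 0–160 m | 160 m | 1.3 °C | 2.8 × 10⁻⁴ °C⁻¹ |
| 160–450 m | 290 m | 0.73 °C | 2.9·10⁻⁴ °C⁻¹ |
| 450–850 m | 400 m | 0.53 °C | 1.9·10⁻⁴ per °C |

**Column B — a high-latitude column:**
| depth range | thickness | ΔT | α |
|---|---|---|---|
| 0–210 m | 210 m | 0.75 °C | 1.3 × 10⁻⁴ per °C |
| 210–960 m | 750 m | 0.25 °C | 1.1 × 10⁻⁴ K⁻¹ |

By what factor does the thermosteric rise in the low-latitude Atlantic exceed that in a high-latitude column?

A 0–160 m: 2.8×10⁻⁴ × 160 × 1.3 = 0.05824 m
A Layer 2: 290 × 2.9×10⁻⁴ × 0.73 = 0.061393 m
A 400 × 0.53 × 1.9×10⁻⁴ = 0.04028 m
A total: 0.159913 m
B 0–210 m: 1.3×10⁻⁴ × 0.75 × 210 = 0.020475 m
B 1.1×10⁻⁴ × 750 × 0.25 = 0.020625 m
B total: 0.04110 m
Ratio: 0.159913 / 0.04110 ≈ 3.891

3.9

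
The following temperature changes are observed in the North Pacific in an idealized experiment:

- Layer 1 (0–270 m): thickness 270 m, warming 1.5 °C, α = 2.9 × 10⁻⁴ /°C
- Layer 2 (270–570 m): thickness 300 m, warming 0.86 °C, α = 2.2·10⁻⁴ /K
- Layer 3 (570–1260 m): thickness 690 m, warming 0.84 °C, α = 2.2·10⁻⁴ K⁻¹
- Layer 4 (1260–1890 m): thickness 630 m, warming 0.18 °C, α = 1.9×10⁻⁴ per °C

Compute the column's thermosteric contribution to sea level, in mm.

about 323 mm

0–270 m: 1.5 × 2.9×10⁻⁴ × 270 = 0.11745 m
300 × 2.2×10⁻⁴ × 0.86 = 0.05676 m
2.2×10⁻⁴ × 690 × 0.84 = 0.127512 m
Layer 4: 1.9×10⁻⁴ × 0.18 × 630 = 0.021546 m
Δh = 0.11745 + 0.05676 + 0.127512 + 0.021546 = 0.323268 m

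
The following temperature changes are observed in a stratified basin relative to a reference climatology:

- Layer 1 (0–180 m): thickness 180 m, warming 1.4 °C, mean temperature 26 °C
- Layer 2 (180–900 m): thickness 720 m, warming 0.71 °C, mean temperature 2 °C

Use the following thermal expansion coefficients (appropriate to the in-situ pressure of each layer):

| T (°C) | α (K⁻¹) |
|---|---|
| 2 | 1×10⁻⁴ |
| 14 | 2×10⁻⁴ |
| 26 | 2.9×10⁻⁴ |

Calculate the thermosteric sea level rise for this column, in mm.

Layer 1 at 26 °C → α = 2.9×10⁻⁴ K⁻¹
Layer 2 at 2 °C → α = 1×10⁻⁴ K⁻¹
Layer 1: 1.4 × 180 × 2.9×10⁻⁴ = 0.07308 m
180–900 m: 720 × 1×10⁻⁴ × 0.71 = 0.05112 m
Δh = 0.07308 + 0.05112 = 0.12420 m

Δh = 124 mm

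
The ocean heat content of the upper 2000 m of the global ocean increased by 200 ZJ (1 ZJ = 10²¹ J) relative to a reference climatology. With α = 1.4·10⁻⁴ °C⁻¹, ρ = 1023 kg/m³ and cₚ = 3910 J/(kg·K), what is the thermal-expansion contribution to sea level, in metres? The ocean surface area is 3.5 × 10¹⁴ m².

Δh ≈ 0.020 m

Per unit area: Q = 200×10²¹ / (3.5×10¹⁴) ≈ 5.714×10⁸ J/m²
Δh = αQ/(ρcₚ) = 1.4×10⁻⁴ × 5.714×10⁸ / (1023 × 3910) ≈ 0.019999 m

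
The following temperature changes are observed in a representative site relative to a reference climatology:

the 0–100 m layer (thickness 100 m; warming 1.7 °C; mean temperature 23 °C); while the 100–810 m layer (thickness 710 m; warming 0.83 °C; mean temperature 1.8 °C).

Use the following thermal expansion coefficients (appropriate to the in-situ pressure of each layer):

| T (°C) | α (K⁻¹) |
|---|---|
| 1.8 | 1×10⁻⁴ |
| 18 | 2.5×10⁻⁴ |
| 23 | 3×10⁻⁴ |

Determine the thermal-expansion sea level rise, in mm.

about 110 mm

Layer 1 at 23 °C → α = 3×10⁻⁴ K⁻¹
Layer 2 at 1.8 °C → α = 1×10⁻⁴ K⁻¹
100 × 1.7 × 3×10⁻⁴ = 0.05100 m
0.83 × 710 × 1×10⁻⁴ = 0.05893 m
Δh = 0.05100 + 0.05893 = 0.10993 m ≈ 110 mm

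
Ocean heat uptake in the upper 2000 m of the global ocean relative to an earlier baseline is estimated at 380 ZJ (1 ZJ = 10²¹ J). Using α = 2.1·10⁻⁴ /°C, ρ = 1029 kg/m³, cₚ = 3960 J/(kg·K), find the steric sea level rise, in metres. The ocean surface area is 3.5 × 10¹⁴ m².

Δh = 0.056 m

Per unit area: Q = 380×10²¹ / (3.5×10¹⁴) ≈ 1.086×10⁹ J/m²
Δh = αQ/(ρcₚ) = 2.1×10⁻⁴ × 1.086×10⁹ / (1029 × 3960) ≈ 0.055968 m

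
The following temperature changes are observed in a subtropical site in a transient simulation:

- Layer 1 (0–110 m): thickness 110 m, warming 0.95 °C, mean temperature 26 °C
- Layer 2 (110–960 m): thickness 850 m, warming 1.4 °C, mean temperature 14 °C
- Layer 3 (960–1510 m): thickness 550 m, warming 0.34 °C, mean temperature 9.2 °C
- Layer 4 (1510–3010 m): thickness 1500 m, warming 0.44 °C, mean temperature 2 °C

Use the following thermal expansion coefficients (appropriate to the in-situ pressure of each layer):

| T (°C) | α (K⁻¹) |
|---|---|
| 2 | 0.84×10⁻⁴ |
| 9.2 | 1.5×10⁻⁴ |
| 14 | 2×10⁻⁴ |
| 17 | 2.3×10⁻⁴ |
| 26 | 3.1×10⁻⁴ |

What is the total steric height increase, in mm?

Δh = 350 mm

Layer 1 at 26 °C → α = 3.1×10⁻⁴ K⁻¹
Layer 2 at 14 °C → α = 2×10⁻⁴ K⁻¹
Layer 3 at 9.2 °C → α = 1.5×10⁻⁴ K⁻¹
Layer 4 at 2 °C → α = 0.84×10⁻⁴ K⁻¹
Layer 1: 0.95 × 110 × 3.1×10⁻⁴ = 0.032395 m
2×10⁻⁴ × 1.4 × 850 = 0.23800 m
1.5×10⁻⁴ × 0.34 × 550 = 0.02805 m
1510–3010 m: 0.44 × 0.84×10⁻⁴ × 1500 = 0.05544 m
Δh = 0.032395 + 0.23800 + 0.02805 + 0.05544 = 0.353885 m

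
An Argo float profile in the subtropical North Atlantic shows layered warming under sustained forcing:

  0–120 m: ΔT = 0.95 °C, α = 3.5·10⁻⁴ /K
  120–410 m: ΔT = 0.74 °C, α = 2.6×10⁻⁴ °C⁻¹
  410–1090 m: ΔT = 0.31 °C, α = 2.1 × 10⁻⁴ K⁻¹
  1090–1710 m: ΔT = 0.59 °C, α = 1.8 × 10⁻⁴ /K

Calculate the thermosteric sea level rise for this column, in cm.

Δh ≈ 20.6 cm

120 × 0.95 × 3.5×10⁻⁴ = 0.03990 m
290 × 0.74 × 2.6×10⁻⁴ = 0.055796 m
680 × 0.31 × 2.1×10⁻⁴ = 0.044268 m
Layer 4: 620 × 0.59 × 1.8×10⁻⁴ = 0.065844 m
Δh = 0.03990 + 0.055796 + 0.044268 + 0.065844 = 0.205808 m ≈ 20.6 cm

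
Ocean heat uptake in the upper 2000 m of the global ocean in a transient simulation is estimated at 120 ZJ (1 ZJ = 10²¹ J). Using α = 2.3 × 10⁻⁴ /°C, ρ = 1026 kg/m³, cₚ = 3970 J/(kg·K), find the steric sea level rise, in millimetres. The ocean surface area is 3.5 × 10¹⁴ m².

Per unit area: Q = 120×10²¹ / (3.5×10¹⁴) ≈ 3.429×10⁸ J/m²
Δh = αQ/(ρcₚ) = 2.3×10⁻⁴ × 3.429×10⁸ / (1026 × 3970) ≈ 0.019362 m

Δh = 19.4 mm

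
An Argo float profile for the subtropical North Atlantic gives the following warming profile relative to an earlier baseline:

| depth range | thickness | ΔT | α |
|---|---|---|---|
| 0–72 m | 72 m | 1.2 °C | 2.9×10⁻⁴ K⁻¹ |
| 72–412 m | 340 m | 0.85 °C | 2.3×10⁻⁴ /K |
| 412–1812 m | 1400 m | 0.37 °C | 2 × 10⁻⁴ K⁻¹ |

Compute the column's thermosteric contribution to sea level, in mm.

200 mm of thermosteric rise

Layer 1: 2.9×10⁻⁴ × 1.2 × 72 = 0.025056 m
Layer 2: 2.3×10⁻⁴ × 340 × 0.85 = 0.06647 m
Layer 3: 2×10⁻⁴ × 1400 × 0.37 = 0.10360 m
Δh = 0.025056 + 0.06647 + 0.10360 = 0.195126 m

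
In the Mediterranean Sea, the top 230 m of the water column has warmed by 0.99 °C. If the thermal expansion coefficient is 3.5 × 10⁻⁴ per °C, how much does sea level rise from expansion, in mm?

Δh = αΔT·H = 3.5×10⁻⁴ × 0.99 × 230 = 0.079695 m

about 79.7 mm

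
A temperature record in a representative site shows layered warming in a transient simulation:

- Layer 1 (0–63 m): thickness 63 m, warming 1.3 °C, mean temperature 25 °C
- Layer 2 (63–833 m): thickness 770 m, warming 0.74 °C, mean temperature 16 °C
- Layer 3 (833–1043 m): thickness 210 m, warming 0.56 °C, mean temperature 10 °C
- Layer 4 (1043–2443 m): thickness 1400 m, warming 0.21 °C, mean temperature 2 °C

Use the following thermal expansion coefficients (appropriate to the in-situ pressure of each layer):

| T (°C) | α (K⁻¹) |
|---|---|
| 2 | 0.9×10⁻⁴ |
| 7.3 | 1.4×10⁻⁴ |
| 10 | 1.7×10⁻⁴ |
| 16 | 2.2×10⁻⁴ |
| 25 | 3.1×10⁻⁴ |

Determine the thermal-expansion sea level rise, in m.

Layer 1 at 25 °C → α = 3.1×10⁻⁴ K⁻¹
Layer 2 at 16 °C → α = 2.2×10⁻⁴ K⁻¹
Layer 3 at 10 °C → α = 1.7×10⁻⁴ K⁻¹
Layer 4 at 2 °C → α = 0.9×10⁻⁴ K⁻¹
63 × 3.1×10⁻⁴ × 1.3 = 0.025389 m
Layer 2: 770 × 2.2×10⁻⁴ × 0.74 = 0.125356 m
Layer 3: 1.7×10⁻⁴ × 0.56 × 210 = 0.019992 m
1043–2443 m: 1400 × 0.21 × 0.9×10⁻⁴ = 0.02646 m
Δh = 0.025389 + 0.125356 + 0.019992 + 0.02646 = 0.197197 m

0.197 m of thermosteric rise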